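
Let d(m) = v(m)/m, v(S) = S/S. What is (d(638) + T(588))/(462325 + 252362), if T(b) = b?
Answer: 375145/455970306 ≈ 0.00082274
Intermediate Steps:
v(S) = 1
d(m) = 1/m
(d(638) + T(588))/(462325 + 252362) = (1/638 + 588)/(462325 + 252362) = (1/638 + 588)/714687 = (375145/638)*(1/714687) = 375145/455970306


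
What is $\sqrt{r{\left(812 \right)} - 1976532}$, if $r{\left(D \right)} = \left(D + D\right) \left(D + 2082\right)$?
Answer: $2 \sqrt{680831} \approx 1650.3$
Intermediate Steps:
$r{\left(D \right)} = 2 D \left(2082 + D\right)$
$\sqrt{r{\left(812 \right)} - 1976532} = \sqrt{2 \cdot 812 \left(2082 + 812\right) - 1976532} = \sqrt{2 \cdot 812 \cdot 2894 - 1976532} = \sqrt{4699856 - 1976532} = \sqrt{2723324} = 2 \sqrt{680831}$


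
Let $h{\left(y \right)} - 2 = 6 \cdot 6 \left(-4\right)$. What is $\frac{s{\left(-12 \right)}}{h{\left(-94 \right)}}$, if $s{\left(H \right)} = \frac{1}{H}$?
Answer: $\frac{1}{1704} \approx 0.00058685$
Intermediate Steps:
$h{\left(y \right)} = -142$ ($h{\left(y \right)} = 2 + 6 \cdot 6 \left(-4\right) = 2 + 36 \left(-4\right) = 2 - 144 = -142$)
$\frac{s{\left(-12 \right)}}{h{\left(-94 \right)}} = \frac{1}{\left(-12\right) \left(-142\right)} = \left(- \frac{1}{12}\right) \left(- \frac{1}{142}\right) = \frac{1}{1704}$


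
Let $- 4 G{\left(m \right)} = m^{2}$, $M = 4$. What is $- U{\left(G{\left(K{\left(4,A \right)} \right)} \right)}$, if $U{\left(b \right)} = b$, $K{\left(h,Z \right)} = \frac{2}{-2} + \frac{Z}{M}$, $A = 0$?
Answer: $\frac{1}{4} \approx 0.25$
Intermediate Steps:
$K{\left(h,Z \right)} = -1 + \frac{Z}{4}$ ($K{\left(h,Z \right)} = \frac{2}{-2} + \frac{Z}{4} = 2 \left(- \frac{1}{2}\right) + Z \frac{1}{4} = -1 + \frac{Z}{4}$)
$G{\left(m \right)} = - \frac{m^{2}}{4}$
$- U{\left(G{\left(K{\left(4,A \right)} \right)} \right)} = - \frac{\left(-1\right) \left(-1 + \frac{1}{4} \cdot 0\right)^{2}}{4} = - \frac{\left(-1\right) \left(-1 + 0\right)^{2}}{4} = - \frac{\left(-1\right) \left(-1\right)^{2}}{4} = - \frac{\left(-1\right) 1}{4} = \left(-1\right) \left(- \frac{1}{4}\right) = \frac{1}{4}$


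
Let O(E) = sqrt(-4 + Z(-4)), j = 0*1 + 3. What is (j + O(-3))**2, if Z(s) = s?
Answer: 1 + 12*I*sqrt(2) ≈ 1.0 + 16.971*I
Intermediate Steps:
j = 3 (j = 0 + 3 = 3)
O(E) = 2*I*sqrt(2) (O(E) = sqrt(-4 - 4) = sqrt(-8) = 2*I*sqrt(2))
(j + O(-3))**2 = (3 + 2*I*sqrt(2))**2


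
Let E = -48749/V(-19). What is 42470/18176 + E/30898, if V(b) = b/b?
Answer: 106544059/140400512 ≈ 0.75886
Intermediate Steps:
V(b) = 1
E = -48749 (E = -48749/1 = -48749*1 = -48749)
42470/18176 + E/30898 = 42470/18176 - 48749/30898 = 42470*(1/18176) - 48749*1/30898 = 21235/9088 - 48749/30898 = 106544059/140400512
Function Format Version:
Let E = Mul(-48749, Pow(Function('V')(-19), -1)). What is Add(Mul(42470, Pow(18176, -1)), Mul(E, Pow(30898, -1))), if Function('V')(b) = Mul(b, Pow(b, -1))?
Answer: Rational(106544059, 140400512) ≈ 0.75886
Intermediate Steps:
Function('V')(b) = 1
E = -48749 (E = Mul(-48749, Pow(1, -1)) = Mul(-48749, 1) = -48749)
Add(Mul(42470, Pow(18176, -1)), Mul(E, Pow(30898, -1))) = Add(Mul(42470, Pow(18176, -1)), Mul(-48749, Pow(30898, -1))) = Add(Mul(42470, Rational(1, 18176)), Mul(-48749, Rational(1, 30898))) = Add(Rational(21235, 9088), Rational(-48749, 30898)) = Rational(106544059, 140400512)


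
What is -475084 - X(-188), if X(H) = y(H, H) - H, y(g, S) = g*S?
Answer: -510616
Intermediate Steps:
y(g, S) = S*g
X(H) = H² - H (X(H) = H*H - H = H² - H)
-475084 - X(-188) = -475084 - (-188)*(-1 - 188) = -475084 - (-188)*(-189) = -475084 - 1*35532 = -475084 - 35532 = -510616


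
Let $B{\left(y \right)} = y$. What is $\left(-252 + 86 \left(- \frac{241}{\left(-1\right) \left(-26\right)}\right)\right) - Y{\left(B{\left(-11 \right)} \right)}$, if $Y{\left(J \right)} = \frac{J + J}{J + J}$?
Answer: $- \frac{13652}{13} \approx -1050.2$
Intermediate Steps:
$Y{\left(J \right)} = 1$ ($Y{\left(J \right)} = \frac{2 J}{2 J} = 2 J \frac{1}{2 J} = 1$)
$\left(-252 + 86 \left(- \frac{241}{\left(-1\right) \left(-26\right)}\right)\right) - Y{\left(B{\left(-11 \right)} \right)} = \left(-252 + 86 \left(- \frac{241}{\left(-1\right) \left(-26\right)}\right)\right) - 1 = \left(-252 + 86 \left(- \frac{241}{26}\right)\right) - 1 = \left(-252 - \frac{10363}{13}\right) - 1 = - \frac{13639}{13} - 1 = - \frac{13652}{13}$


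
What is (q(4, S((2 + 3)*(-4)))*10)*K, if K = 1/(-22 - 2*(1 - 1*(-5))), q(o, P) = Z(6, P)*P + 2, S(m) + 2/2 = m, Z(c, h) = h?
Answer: -2215/17 ≈ -130.29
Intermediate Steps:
S(m) = -1 + m
q(o, P) = 2 + P² (q(o, P) = P*P + 2 = P² + 2 = 2 + P²)
K = -1/34 (K = 1/(-22 - 2*(1 + 5)) = 1/(-22 - 2*6) = 1/(-22 - 12) = 1/(-34) = -1/34 ≈ -0.029412)
(q(4, S((2 + 3)*(-4)))*10)*K = ((2 + (-1 + (2 + 3)*(-4))²)*10)*(-1/34) = ((2 + (-1 + 5*(-4))²)*10)*(-1/34) = ((2 + (-1 - 20)²)*10)*(-1/34) = ((2 + (-21)²)*10)*(-1/34) = ((2 + 441)*10)*(-1/34) = (443*10)*(-1/34) = 4430*(-1/34) = -2215/17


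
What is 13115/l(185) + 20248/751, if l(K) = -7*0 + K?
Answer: 2719049/27787 ≈ 97.853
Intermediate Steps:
l(K) = K (l(K) = 0 + K = K)
13115/l(185) + 20248/751 = 13115/185 + 20248/751 = 13115*(1/185) + 20248*(1/751) = 2623/37 + 20248/751 = 2719049/27787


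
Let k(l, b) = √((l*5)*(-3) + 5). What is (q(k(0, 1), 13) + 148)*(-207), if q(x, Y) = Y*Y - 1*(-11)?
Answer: -67896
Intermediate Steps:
k(l, b) = √(5 - 15*l) (k(l, b) = √((5*l)*(-3) + 5) = √(-15*l + 5) = √(5 - 15*l))
q(x, Y) = 11 + Y² (q(x, Y) = Y² + 11 = 11 + Y²)
(q(k(0, 1), 13) + 148)*(-207) = ((11 + 13²) + 148)*(-207) = ((11 + 169) + 148)*(-207) = (180 + 148)*(-207) = 328*(-207) = -67896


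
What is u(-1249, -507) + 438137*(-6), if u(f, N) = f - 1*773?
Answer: -2630844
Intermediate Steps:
u(f, N) = -773 + f (u(f, N) = f - 773 = -773 + f)
u(-1249, -507) + 438137*(-6) = (-773 - 1249) + 438137*(-6) = -2022 - 2628822 = -2630844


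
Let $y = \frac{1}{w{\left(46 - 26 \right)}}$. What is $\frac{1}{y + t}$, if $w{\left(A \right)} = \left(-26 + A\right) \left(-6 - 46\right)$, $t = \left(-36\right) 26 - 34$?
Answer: $- \frac{312}{302639} \approx -0.0010309$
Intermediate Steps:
$t = -970$ ($t = -936 - 34 = -970$)
$w{\left(A \right)} = 1352 - 52 A$ ($w{\left(A \right)} = \left(-26 + A\right) \left(-52\right) = 1352 - 52 A$)
$y = \frac{1}{312}$ ($y = \frac{1}{1352 - 52 \left(46 - 26\right)} = \frac{1}{1352 - 1040} = \frac{1}{312} \approx 0.0032051$)
$\frac{1}{y + t} = \frac{1}{\frac{1}{312} - 970} = \frac{1}{- \frac{302639}{312}} = - \frac{312}{302639}$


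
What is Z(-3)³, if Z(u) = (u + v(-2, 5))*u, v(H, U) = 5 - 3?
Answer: 27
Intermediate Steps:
v(H, U) = 2
Z(u) = u*(2 + u) (Z(u) = (u + 2)*u = (2 + u)*u = u*(2 + u))
Z(-3)³ = (-3*(2 - 3))³ = (-3*(-1))³ = 3³ = 27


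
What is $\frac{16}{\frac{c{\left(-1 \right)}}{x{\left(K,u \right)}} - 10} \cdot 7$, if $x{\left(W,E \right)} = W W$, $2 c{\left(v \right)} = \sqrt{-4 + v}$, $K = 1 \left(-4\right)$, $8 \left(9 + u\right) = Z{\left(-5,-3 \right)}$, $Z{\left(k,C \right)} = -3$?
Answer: $- \frac{229376}{20481} - \frac{3584 i \sqrt{5}}{102405} \approx -11.199 - 0.078259 i$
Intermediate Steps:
$u = - \frac{75}{8}$ ($u = -9 + \frac{1}{8} \left(-3\right) = -9 - \frac{3}{8} = - \frac{75}{8} \approx -9.375$)
$K = -4$
$c{\left(v \right)} = \frac{\sqrt{-4 + v}}{2}$
$x{\left(W,E \right)} = W^{2}$
$\frac{16}{\frac{c{\left(-1 \right)}}{x{\left(K,u \right)}} - 10} \cdot 7 = \frac{16}{\frac{\frac{1}{2} \sqrt{-4 - 1}}{\left(-4\right)^{2}} - 10} \cdot 7 = \frac{16}{\frac{\frac{1}{2} \sqrt{-5}}{16} - 10} \cdot 7 = \frac{16}{\frac{i \sqrt{5}}{2} \cdot \frac{1}{16} - 10} \cdot 7 = \frac{16}{\frac{i \sqrt{5}}{32} - 10} \cdot 7 = \frac{16}{-10 + \frac{i \sqrt{5}}{32}} \cdot 7 = \frac{112}{-10 + \frac{i \sqrt{5}}{32}}$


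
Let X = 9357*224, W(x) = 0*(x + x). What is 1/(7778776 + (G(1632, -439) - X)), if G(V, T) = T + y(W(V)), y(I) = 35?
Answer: 1/5682404 ≈ 1.7598e-7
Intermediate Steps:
W(x) = 0 (W(x) = 0*(2*x) = 0)
X = 2095968
G(V, T) = 35 + T (G(V, T) = T + 35 = 35 + T)
1/(7778776 + (G(1632, -439) - X)) = 1/(7778776 + ((35 - 439) - 1*2095968)) = 1/(7778776 + (-404 - 2095968)) = 1/(7778776 - 2096372) = 1/5682404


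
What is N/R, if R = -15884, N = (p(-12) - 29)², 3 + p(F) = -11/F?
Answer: -139129/2287296 ≈ -0.060827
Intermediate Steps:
p(F) = -3 - 11/F
N = 139129/144 (N = ((-3 - 11/(-12)) - 29)² = ((-3 - 11*(-1/12)) - 29)² = ((-3 + 11/12) - 29)² = (-25/12 - 29)² = (-373/12)² = 139129/144 ≈ 966.17)
N/R = (139129/144)/(-15884) = (139129/144)*(-1/15884) = -139129/2287296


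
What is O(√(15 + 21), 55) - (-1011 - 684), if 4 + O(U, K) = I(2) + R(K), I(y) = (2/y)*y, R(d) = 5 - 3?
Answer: 1695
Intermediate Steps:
R(d) = 2
I(y) = 2
O(U, K) = 0 (O(U, K) = -4 + (2 + 2) = -4 + 4 = 0)
O(√(15 + 21), 55) - (-1011 - 684) = 0 - (-1011 - 684) = 0 - 1*(-1695) = 0 + 1695 = 1695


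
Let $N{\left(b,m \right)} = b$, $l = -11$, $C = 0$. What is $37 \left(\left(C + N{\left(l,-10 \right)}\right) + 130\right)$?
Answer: $4403$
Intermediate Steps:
$37 \left(\left(C + N{\left(l,-10 \right)}\right) + 130\right) = 37 \left(\left(0 - 11\right) + 130\right) = 37 \left(-11 + 130\right) = 37 \cdot 119 = 4403$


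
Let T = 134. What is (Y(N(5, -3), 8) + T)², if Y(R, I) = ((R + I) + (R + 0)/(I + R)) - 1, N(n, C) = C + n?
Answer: 512656/25 ≈ 20506.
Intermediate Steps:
Y(R, I) = -1 + I + R + R/(I + R) (Y(R, I) = ((I + R) + R/(I + R)) - 1 = (I + R + R/(I + R)) - 1 = -1 + I + R + R/(I + R))
(Y(N(5, -3), 8) + T)² = ((8² + (-3 + 5)² - 1*8 + 2*8*(-3 + 5))/(8 + (-3 + 5)) + 134)² = ((64 + 2² - 8 + 2*8*2)/(8 + 2) + 134)² = ((64 + 4 - 8 + 32)/10 + 134)² = ((⅒)*92 + 134)² = (46/5 + 134)² = (716/5)² = 512656/25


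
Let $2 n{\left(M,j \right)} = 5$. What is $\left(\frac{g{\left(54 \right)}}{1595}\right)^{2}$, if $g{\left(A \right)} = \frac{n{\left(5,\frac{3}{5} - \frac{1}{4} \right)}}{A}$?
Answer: $\frac{1}{1186940304} \approx 8.425 \cdot 10^{-10}$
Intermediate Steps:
$n{\left(M,j \right)} = \frac{5}{2}$ ($n{\left(M,j \right)} = \frac{1}{2} \cdot 5 = \frac{5}{2}$)
$g{\left(A \right)} = \frac{5}{2 A}$
$\left(\frac{g{\left(54 \right)}}{1595}\right)^{2} = \left(\frac{\frac{5}{2} \cdot \frac{1}{54}}{1595}\right)^{2} = \left(\frac{5}{2} \cdot \frac{1}{54} \cdot \frac{1}{1595}\right)^{2} = \left(\frac{5}{108} \cdot \frac{1}{1595}\right)^{2} = \left(\frac{1}{34452}\right)^{2} = \frac{1}{1186940304}$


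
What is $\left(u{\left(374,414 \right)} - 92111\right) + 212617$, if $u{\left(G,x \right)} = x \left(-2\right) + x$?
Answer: $120092$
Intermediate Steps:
$u{\left(G,x \right)} = - x$ ($u{\left(G,x \right)} = - 2 x + x = - x$)
$\left(u{\left(374,414 \right)} - 92111\right) + 212617 = \left(\left(-1\right) 414 - 92111\right) + 212617 = \left(-414 - 92111\right) + 212617 = -92525 + 212617 = 120092$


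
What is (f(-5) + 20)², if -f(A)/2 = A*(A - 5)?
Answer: 6400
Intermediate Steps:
f(A) = -2*A*(-5 + A) (f(A) = -2*A*(A - 5) = -2*A*(-5 + A))
(f(-5) + 20)² = (2*(-5)*(5 - 1*(-5)) + 20)² = (2*(-5)*(5 + 5) + 20)² = (2*(-5)*10 + 20)² = (-100 + 20)² = (-80)² = 6400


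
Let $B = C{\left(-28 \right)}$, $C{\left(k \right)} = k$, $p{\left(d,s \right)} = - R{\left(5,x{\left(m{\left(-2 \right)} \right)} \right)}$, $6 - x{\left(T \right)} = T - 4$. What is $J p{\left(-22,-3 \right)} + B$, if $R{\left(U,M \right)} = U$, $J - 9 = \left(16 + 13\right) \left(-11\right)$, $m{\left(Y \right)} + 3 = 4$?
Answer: $1522$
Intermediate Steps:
$m{\left(Y \right)} = 1$ ($m{\left(Y \right)} = -3 + 4 = 1$)
$J = -310$ ($J = 9 + \left(16 + 13\right) \left(-11\right) = 9 + 29 \left(-11\right) = 9 - 319 = -310$)
$x{\left(T \right)} = 10 - T$ ($x{\left(T \right)} = 6 - \left(T - 4\right) = 6 - \left(-4 + T\right) = 10 - T$)
$p{\left(d,s \right)} = -5$ ($p{\left(d,s \right)} = \left(-1\right) 5 = -5$)
$B = -28$
$J p{\left(-22,-3 \right)} + B = \left(-310\right) \left(-5\right) - 28 = 1550 - 28 = 1522$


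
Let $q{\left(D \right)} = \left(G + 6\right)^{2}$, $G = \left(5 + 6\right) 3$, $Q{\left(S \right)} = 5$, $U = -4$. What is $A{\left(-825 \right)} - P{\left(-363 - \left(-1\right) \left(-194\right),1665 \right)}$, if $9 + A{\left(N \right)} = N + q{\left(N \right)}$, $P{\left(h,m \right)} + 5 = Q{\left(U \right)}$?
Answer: $687$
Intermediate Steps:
$G = 33$ ($G = 11 \cdot 3 = 33$)
$P{\left(h,m \right)} = 0$ ($P{\left(h,m \right)} = -5 + 5 = 0$)
$q{\left(D \right)} = 1521$ ($q{\left(D \right)} = \left(33 + 6\right)^{2} = 39^{2} = 1521$)
$A{\left(N \right)} = 1512 + N$ ($A{\left(N \right)} = -9 + \left(N + 1521\right) = -9 + \left(1521 + N\right) = 1512 + N$)
$A{\left(-825 \right)} - P{\left(-363 - \left(-1\right) \left(-194\right),1665 \right)} = \left(1512 - 825\right) - 0 = 687 + 0 = 687$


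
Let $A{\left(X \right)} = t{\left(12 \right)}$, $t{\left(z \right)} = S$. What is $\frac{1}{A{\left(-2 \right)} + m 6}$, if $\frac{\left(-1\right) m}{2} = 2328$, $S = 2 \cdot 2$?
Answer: $- \frac{1}{27932} \approx -3.5801 \cdot 10^{-5}$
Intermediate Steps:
$S = 4$
$t{\left(z \right)} = 4$
$m = -4656$ ($m = \left(-2\right) 2328 = -4656$)
$A{\left(X \right)} = 4$
$\frac{1}{A{\left(-2 \right)} + m 6} = \frac{1}{4 - 27936} = \frac{1}{-27932} = - \frac{1}{27932}$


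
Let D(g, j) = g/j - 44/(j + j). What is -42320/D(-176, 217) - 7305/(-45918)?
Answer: 23427035795/505098 ≈ 46381.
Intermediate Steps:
D(g, j) = -22/j + g/j (D(g, j) = g/j - 44*1/(2*j) = g/j - 22/j = -22/j + g/j)
-42320/D(-176, 217) - 7305/(-45918) = -42320*217/(-22 - 176) - 7305/(-45918) = -42320/((1/217)*(-198)) - 7305*(-1/45918) = -42320/(-198/217) + 2435/15306 = -42320*(-217/198) + 2435/15306 = 4591720/99 + 2435/15306 = 23427035795/505098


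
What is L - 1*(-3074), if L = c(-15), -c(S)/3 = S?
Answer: 3119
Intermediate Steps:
c(S) = -3*S
L = 45 (L = -3*(-15) = 45)
L - 1*(-3074) = 45 - 1*(-3074) = 45 + 3074 = 3119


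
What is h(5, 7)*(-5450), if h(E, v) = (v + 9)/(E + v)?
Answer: -21800/3 ≈ -7266.7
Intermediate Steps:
h(E, v) = (9 + v)/(E + v)
h(5, 7)*(-5450) = ((9 + 7)/(5 + 7))*(-5450) = (16/12)*(-5450) = ((1/12)*16)*(-5450) = (4/3)*(-5450) = -21800/3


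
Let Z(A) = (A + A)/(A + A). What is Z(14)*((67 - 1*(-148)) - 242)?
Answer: -27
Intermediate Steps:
Z(A) = 1 (Z(A) = (2*A)/((2*A)) = (2*A)*(1/(2*A)) = 1)
Z(14)*((67 - 1*(-148)) - 242) = 1*((67 - 1*(-148)) - 242) = 1*((67 + 148) - 242) = 1*(215 - 242) = 1*(-27) = -27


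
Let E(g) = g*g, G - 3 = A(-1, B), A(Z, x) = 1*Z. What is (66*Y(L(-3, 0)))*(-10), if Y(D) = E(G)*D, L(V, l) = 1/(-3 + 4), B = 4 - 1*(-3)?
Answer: -2640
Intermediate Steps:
B = 7 (B = 4 + 3 = 7)
L(V, l) = 1 (L(V, l) = 1/1 = 1)
A(Z, x) = Z
G = 2 (G = 3 - 1 = 2)
E(g) = g²
Y(D) = 4*D (Y(D) = 2²*D = 4*D)
(66*Y(L(-3, 0)))*(-10) = (66*(4*1))*(-10) = (66*4)*(-10) = 264*(-10) = -2640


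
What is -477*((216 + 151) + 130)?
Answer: -237069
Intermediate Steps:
-477*((216 + 151) + 130) = -477*(367 + 130) = -477*497 = -237069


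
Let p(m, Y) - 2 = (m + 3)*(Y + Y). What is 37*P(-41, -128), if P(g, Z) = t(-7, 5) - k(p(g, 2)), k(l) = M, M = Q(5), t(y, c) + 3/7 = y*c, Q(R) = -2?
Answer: -8658/7 ≈ -1236.9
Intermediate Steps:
t(y, c) = -3/7 + c*y (t(y, c) = -3/7 + y*c = -3/7 + c*y)
p(m, Y) = 2 + 2*Y*(3 + m) (p(m, Y) = 2 + (m + 3)*(Y + Y) = 2 + (3 + m)*(2*Y) = 2 + 2*Y*(3 + m))
M = -2
k(l) = -2
P(g, Z) = -234/7 (P(g, Z) = (-3/7 + 5*(-7)) - 1*(-2) = (-3/7 - 35) + 2 = -248/7 + 2 = -234/7)
37*P(-41, -128) = 37*(-234/7) = -8658/7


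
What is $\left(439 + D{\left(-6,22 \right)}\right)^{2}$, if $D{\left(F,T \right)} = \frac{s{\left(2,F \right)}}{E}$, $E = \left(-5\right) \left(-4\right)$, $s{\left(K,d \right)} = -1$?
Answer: $\frac{77070841}{400} \approx 1.9268 \cdot 10^{5}$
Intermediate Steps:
$E = 20$
$D{\left(F,T \right)} = - \frac{1}{20}$
$\left(439 + D{\left(-6,22 \right)}\right)^{2} = \left(439 - \frac{1}{20}\right)^{2} = \left(\frac{8779}{20}\right)^{2} = \frac{77070841}{400}$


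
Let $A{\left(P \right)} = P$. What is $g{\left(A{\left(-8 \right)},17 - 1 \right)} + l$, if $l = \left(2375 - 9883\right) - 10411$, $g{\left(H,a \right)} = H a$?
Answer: $-18047$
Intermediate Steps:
$l = -17919$ ($l = \left(2375 - 9883\right) - 10411 = -7508 - 10411 = -17919$)
$g{\left(A{\left(-8 \right)},17 - 1 \right)} + l = - 8 \left(17 - 1\right) - 17919 = \left(-8\right) 16 - 17919 = -128 - 17919 = -18047$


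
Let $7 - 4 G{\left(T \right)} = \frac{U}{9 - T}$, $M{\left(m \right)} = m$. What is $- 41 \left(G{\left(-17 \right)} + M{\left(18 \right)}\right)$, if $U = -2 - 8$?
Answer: $- \frac{10578}{13} \approx -813.69$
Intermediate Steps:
$U = -10$ ($U = -2 - 8 = -10$)
$G{\left(T \right)} = \frac{7}{4} + \frac{5}{2 \left(9 - T\right)}$ ($G{\left(T \right)} = \frac{7}{4} - \frac{\left(-10\right) \frac{1}{9 - T}}{4} = \frac{7}{4} + \frac{5}{2 \left(9 - T\right)}$)
$- 41 \left(G{\left(-17 \right)} + M{\left(18 \right)}\right) = - 41 \left(\frac{-73 + 7 \left(-17\right)}{4 \left(-9 - 17\right)} + 18\right) = - 41 \left(\frac{-73 - 119}{4 \left(-26\right)} + 18\right) = - 41 \left(\frac{1}{4} \left(- \frac{1}{26}\right) \left(-192\right) + 18\right) = - 41 \left(\frac{24}{13} + 18\right) = \left(-41\right) \frac{258}{13} = - \frac{10578}{13}$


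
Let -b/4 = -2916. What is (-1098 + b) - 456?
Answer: 10110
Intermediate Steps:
b = 11664 (b = -4*(-2916) = 11664)
(-1098 + b) - 456 = (-1098 + 11664) - 456 = 10566 - 456 = 10110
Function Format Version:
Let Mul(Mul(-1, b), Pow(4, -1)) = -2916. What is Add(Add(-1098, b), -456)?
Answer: 10110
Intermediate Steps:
b = 11664 (b = Mul(-4, -2916) = 11664)
Add(Add(-1098, b), -456) = Add(Add(-1098, 11664), -456) = Add(10566, -456) = 10110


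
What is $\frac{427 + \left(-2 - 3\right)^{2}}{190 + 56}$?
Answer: $\frac{226}{123} \approx 1.8374$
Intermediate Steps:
$\frac{427 + \left(-2 - 3\right)^{2}}{190 + 56} = \frac{427 + \left(-5\right)^{2}}{246} = \left(427 + 25\right) \frac{1}{246} = 452 \cdot \frac{1}{246} = \frac{226}{123}$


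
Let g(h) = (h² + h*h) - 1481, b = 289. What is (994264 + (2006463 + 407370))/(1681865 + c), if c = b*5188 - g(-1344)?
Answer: -3408097/429994 ≈ -7.9259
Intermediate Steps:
g(h) = -1481 + 2*h² (g(h) = (h² + h²) - 1481 = 2*h² - 1481 = -1481 + 2*h²)
c = -2111859 (c = 289*5188 - (-1481 + 2*(-1344)²) = 1499332 - (-1481 + 2*1806336) = 1499332 - (-1481 + 3612672) = 1499332 - 1*3611191 = 1499332 - 3611191 = -2111859)
(994264 + (2006463 + 407370))/(1681865 + c) = (994264 + (2006463 + 407370))/(1681865 - 2111859) = (994264 + 2413833)/(-429994) = 3408097*(-1/429994) = -3408097/429994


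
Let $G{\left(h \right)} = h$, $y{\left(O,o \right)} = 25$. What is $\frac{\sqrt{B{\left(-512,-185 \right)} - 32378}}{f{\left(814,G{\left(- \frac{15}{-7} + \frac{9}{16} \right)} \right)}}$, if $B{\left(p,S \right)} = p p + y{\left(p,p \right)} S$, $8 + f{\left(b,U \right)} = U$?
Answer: $- \frac{112 \sqrt{225141}}{593} \approx -89.617$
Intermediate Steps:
$f{\left(b,U \right)} = -8 + U$
$B{\left(p,S \right)} = p^{2} + 25 S$ ($B{\left(p,S \right)} = p p + 25 S = p^{2} + 25 S$)
$\frac{\sqrt{B{\left(-512,-185 \right)} - 32378}}{f{\left(814,G{\left(- \frac{15}{-7} + \frac{9}{16} \right)} \right)}} = \frac{\sqrt{\left(\left(-512\right)^{2} + 25 \left(-185\right)\right) - 32378}}{-8 + \left(- \frac{15}{-7} + \frac{9}{16}\right)} = \frac{\sqrt{\left(262144 - 4625\right) - 32378}}{-8 + \left(\left(-15\right) \left(- \frac{1}{7}\right) + 9 \cdot \frac{1}{16}\right)} = \frac{\sqrt{257519 - 32378}}{-8 + \left(\frac{15}{7} + \frac{9}{16}\right)} = \frac{\sqrt{225141}}{-8 + \frac{303}{112}} = \frac{\sqrt{225141}}{- \frac{593}{112}} = \sqrt{225141} \left(- \frac{112}{593}\right) = - \frac{112 \sqrt{225141}}{593}$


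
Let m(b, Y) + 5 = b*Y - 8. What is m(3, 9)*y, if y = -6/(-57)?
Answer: 28/19 ≈ 1.4737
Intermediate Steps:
m(b, Y) = -13 + Y*b (m(b, Y) = -5 + (b*Y - 8) = -5 + (Y*b - 8) = -5 + (-8 + Y*b) = -13 + Y*b)
y = 2/19 (y = -6*(-1/57) = 2/19 ≈ 0.10526)
m(3, 9)*y = (-13 + 9*3)*(2/19) = (-13 + 27)*(2/19) = 14*(2/19) = 28/19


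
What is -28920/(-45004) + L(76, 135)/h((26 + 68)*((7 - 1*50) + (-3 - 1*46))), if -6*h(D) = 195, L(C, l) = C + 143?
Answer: -4457988/731315 ≈ -6.0959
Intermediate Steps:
L(C, l) = 143 + C
h(D) = -65/2 (h(D) = -⅙*195 = -65/2)
-28920/(-45004) + L(76, 135)/h((26 + 68)*((7 - 1*50) + (-3 - 1*46))) = -28920/(-45004) + (143 + 76)/(-65/2) = -28920*(-1/45004) + 219*(-2/65) = 7230/11251 - 438/65 = -4457988/731315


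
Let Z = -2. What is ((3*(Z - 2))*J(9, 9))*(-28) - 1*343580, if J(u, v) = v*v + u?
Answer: -313340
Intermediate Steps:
J(u, v) = u + v² (J(u, v) = v² + u = u + v²)
((3*(Z - 2))*J(9, 9))*(-28) - 1*343580 = ((3*(-2 - 2))*(9 + 9²))*(-28) - 1*343580 = ((3*(-4))*(9 + 81))*(-28) - 343580 = -12*90*(-28) - 343580 = -1080*(-28) - 343580 = 30240 - 343580 = -313340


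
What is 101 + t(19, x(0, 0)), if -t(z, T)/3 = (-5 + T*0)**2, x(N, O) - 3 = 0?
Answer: 26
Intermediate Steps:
x(N, O) = 3 (x(N, O) = 3 + 0 = 3)
t(z, T) = -75 (t(z, T) = -3*(-5 + T*0)**2 = -3*(-5 + 0)**2 = -3*(-5)**2 = -3*25 = -75)
101 + t(19, x(0, 0)) = 101 - 75 = 26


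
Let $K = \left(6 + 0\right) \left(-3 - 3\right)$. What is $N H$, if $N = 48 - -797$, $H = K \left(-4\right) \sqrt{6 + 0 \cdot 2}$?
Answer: $121680 \sqrt{6} \approx 2.9805 \cdot 10^{5}$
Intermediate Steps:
$K = -36$ ($K = 6 \left(-6\right) = -36$)
$H = 144 \sqrt{6}$ ($H = \left(-36\right) \left(-4\right) \sqrt{6 + 0 \cdot 2} = 144 \sqrt{6 + 0} = 144 \sqrt{6} \approx 352.73$)
$N = 845$ ($N = 48 + 797 = 845$)
$N H = 845 \cdot 144 \sqrt{6} = 121680 \sqrt{6}$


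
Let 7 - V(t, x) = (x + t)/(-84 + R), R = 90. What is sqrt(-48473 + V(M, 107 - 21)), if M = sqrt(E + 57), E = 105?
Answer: sqrt(-1745292 - 54*sqrt(2))/6 ≈ 220.19*I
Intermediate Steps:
M = 9*sqrt(2) (M = sqrt(105 + 57) = sqrt(162) = 9*sqrt(2) ≈ 12.728)
V(t, x) = 7 - t/6 - x/6 (V(t, x) = 7 - (x + t)/(-84 + 90) = 7 - (t + x)/6 = 7 - (t/6 + x/6) = 7 + (-t/6 - x/6) = 7 - t/6 - x/6)
sqrt(-48473 + V(M, 107 - 21)) = sqrt(-48473 + (7 - 3*sqrt(2)/2 - (107 - 21)/6)) = sqrt(-48473 + (7 - 3*sqrt(2)/2 - 1/6*86)) = sqrt(-48473 + (7 - 3*sqrt(2)/2 - 43/3)) = sqrt(-48473 + (-22/3 - 3*sqrt(2)/2)) = sqrt(-145441/3 - 3*sqrt(2)/2)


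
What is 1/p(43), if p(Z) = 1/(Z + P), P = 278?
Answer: 321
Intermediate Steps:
p(Z) = 1/(278 + Z) (p(Z) = 1/(Z + 278) = 1/(278 + Z))
1/p(43) = 1/(1/(278 + 43)) = 1/(1/321) = 321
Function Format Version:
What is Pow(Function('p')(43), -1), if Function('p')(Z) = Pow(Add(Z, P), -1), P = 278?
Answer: 321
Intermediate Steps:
Function('p')(Z) = Pow(Add(278, Z), -1) (Function('p')(Z) = Pow(Add(Z, 278), -1) = Pow(Add(278, Z), -1))
Pow(Function('p')(43), -1) = Pow(Pow(Add(278, 43), -1), -1) = Pow(Pow(321, -1), -1) = Pow(Rational(1, 321), -1) = 321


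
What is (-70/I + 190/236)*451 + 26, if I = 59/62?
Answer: -3868767/118 ≈ -32786.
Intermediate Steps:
I = 59/62 (I = 59*(1/62) = 59/62 ≈ 0.95161)
(-70/I + 190/236)*451 + 26 = (-70/59/62 + 190/236)*451 + 26 = (-70*62/59 + 190*(1/236))*451 + 26 = (-4340/59 + 95/118)*451 + 26 = -8585/118*451 + 26 = -3871835/118 + 26 = -3868767/118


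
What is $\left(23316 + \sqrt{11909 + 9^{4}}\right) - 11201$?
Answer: $12115 + \sqrt{18470} \approx 12251.0$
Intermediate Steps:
$\left(23316 + \sqrt{11909 + 9^{4}}\right) - 11201 = \left(23316 + \sqrt{11909 + 6561}\right) - 11201 = \left(23316 + \sqrt{18470}\right) - 11201 = 12115 + \sqrt{18470}$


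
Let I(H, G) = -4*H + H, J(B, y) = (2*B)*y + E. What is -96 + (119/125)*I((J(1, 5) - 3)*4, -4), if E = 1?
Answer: -23424/125 ≈ -187.39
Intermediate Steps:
J(B, y) = 1 + 2*B*y (J(B, y) = (2*B)*y + 1 = 2*B*y + 1 = 1 + 2*B*y)
I(H, G) = -3*H
-96 + (119/125)*I((J(1, 5) - 3)*4, -4) = -96 + (119/125)*(-3*((1 + 2*1*5) - 3)*4) = -96 + (119*(1/125))*(-3*((1 + 10) - 3)*4) = -96 + 119*(-3*(11 - 3)*4)/125 = -96 + 119*(-24*4)/125 = -96 + 119*(-3*32)/125 = -96 + (119/125)*(-96) = -96 - 11424/125 = -23424/125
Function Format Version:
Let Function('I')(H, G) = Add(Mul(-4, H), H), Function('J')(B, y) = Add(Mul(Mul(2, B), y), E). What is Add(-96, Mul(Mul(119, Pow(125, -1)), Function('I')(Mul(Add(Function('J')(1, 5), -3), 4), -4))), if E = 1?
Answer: Rational(-23424, 125) ≈ -187.39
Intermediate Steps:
Function('J')(B, y) = Add(1, Mul(2, B, y)) (Function('J')(B, y) = Add(Mul(Mul(2, B), y), 1) = Add(Mul(2, B, y), 1) = Add(1, Mul(2, B, y)))
Function('I')(H, G) = Mul(-3, H)
Add(-96, Mul(Mul(119, Pow(125, -1)), Function('I')(Mul(Add(Function('J')(1, 5), -3), 4), -4))) = Add(-96, Mul(Mul(119, Pow(125, -1)), Mul(-3, Mul(Add(Add(1, Mul(2, 1, 5)), -3), 4)))) = Add(-96, Mul(Mul(119, Rational(1, 125)), Mul(-3, Mul(Add(Add(1, 10), -3), 4)))) = Add(-96, Mul(Rational(119, 125), Mul(-3, Mul(Add(11, -3), 4)))) = Add(-96, Mul(Rational(119, 125), Mul(-3, Mul(8, 4)))) = Add(-96, Mul(Rational(119, 125), Mul(-3, 32))) = Add(-96, Mul(Rational(119, 125), -96)) = Add(-96, Rational(-11424, 125)) = Rational(-23424, 125)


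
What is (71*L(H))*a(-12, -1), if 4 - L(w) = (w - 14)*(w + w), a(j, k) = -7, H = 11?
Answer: -34790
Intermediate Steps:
L(w) = 4 - 2*w*(-14 + w) (L(w) = 4 - (w - 14)*(w + w) = 4 - (-14 + w)*2*w = 4 - 2*w*(-14 + w))
(71*L(H))*a(-12, -1) = (71*(4 - 2*11² + 28*11))*(-7) = (71*(4 - 2*121 + 308))*(-7) = (71*(4 - 242 + 308))*(-7) = (71*70)*(-7) = 4970*(-7) = -34790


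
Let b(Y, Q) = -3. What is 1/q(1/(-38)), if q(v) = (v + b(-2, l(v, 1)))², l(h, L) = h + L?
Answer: 1444/13225 ≈ 0.10919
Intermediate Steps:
l(h, L) = L + h
q(v) = (-3 + v)² (q(v) = (v - 3)² = (-3 + v)²)
1/q(1/(-38)) = 1/((-3 + 1/(-38))²) = 1/((-3 - 1/38)²) = 1/((-115/38)²) = 1/(13225/1444) = 1444/13225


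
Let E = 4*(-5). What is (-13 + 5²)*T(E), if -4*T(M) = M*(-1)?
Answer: -60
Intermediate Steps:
E = -20
T(M) = M/4 (T(M) = -M*(-1)/4 = -(-1)*M/4 = M/4)
(-13 + 5²)*T(E) = (-13 + 5²)*((¼)*(-20)) = (-13 + 25)*(-5) = 12*(-5) = -60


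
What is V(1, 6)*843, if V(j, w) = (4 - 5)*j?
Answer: -843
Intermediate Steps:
V(j, w) = -j
V(1, 6)*843 = -1*1*843 = -1*843 = -843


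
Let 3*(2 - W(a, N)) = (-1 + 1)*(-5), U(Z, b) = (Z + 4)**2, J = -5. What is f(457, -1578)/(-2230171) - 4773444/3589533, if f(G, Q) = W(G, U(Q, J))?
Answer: -3548534519330/2668424133381 ≈ -1.3298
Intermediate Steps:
U(Z, b) = (4 + Z)**2
W(a, N) = 2 (W(a, N) = 2 - (-1 + 1)*(-5)/3 = 2 - 0*(-5) = 2 - 1/3*0 = 2 + 0 = 2)
f(G, Q) = 2
f(457, -1578)/(-2230171) - 4773444/3589533 = 2/(-2230171) - 4773444/3589533 = 2*(-1/2230171) - 4773444*1/3589533 = -2/2230171 - 1591148/1196511 = -3548534519330/2668424133381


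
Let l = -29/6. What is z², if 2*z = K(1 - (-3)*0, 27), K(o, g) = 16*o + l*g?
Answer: 52441/16 ≈ 3277.6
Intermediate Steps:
l = -29/6 (l = -29*⅙ = -29/6 ≈ -4.8333)
K(o, g) = 16*o - 29*g/6
z = -229/4 (z = (16*(1 - (-3)*0) - 29/6*27)/2 = (16*(1 - 1*0) - 261/2)/2 = (16*(1 + 0) - 261/2)/2 = (16*1 - 261/2)/2 = (16 - 261/2)/2 = (½)*(-229/2) = -229/4 ≈ -57.250)
z² = (-229/4)² = 52441/16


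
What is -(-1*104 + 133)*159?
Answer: -4611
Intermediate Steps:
-(-1*104 + 133)*159 = -(-104 + 133)*159 = -29*159 = -1*4611 = -4611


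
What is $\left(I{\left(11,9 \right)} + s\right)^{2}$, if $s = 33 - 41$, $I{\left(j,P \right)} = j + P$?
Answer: $144$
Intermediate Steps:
$I{\left(j,P \right)} = P + j$
$s = -8$
$\left(I{\left(11,9 \right)} + s\right)^{2} = \left(\left(9 + 11\right) - 8\right)^{2} = \left(20 - 8\right)^{2} = 12^{2} = 144$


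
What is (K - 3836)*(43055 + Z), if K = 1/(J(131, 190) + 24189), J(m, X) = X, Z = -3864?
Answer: -3665057785013/24379 ≈ -1.5034e+8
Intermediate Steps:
K = 1/24379 (K = 1/(190 + 24189) = 1/24379 ≈ 4.1019e-5)
(K - 3836)*(43055 + Z) = (1/24379 - 3836)*(43055 - 3864) = -93517843/24379*39191 = -3665057785013/24379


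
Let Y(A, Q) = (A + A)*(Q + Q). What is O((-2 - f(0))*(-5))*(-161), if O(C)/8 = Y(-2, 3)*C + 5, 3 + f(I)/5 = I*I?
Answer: -2015720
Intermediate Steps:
Y(A, Q) = 4*A*Q (Y(A, Q) = (2*A)*(2*Q) = 4*A*Q)
f(I) = -15 + 5*I² (f(I) = -15 + 5*(I*I) = -15 + 5*I²)
O(C) = 40 - 192*C (O(C) = 8*((4*(-2)*3)*C + 5) = 8*(-24*C + 5) = 8*(5 - 24*C) = 40 - 192*C)
O((-2 - f(0))*(-5))*(-161) = (40 - 192*(-2 - (-15 + 5*0²))*(-5))*(-161) = (40 - 192*(-2 - (-15 + 5*0))*(-5))*(-161) = (40 - 192*(-2 - (-15 + 0))*(-5))*(-161) = (40 - 192*(-2 - 1*(-15))*(-5))*(-161) = (40 - 192*(-2 + 15)*(-5))*(-161) = (40 - 2496*(-5))*(-161) = (40 - 192*(-65))*(-161) = (40 + 12480)*(-161) = 12520*(-161) = -2015720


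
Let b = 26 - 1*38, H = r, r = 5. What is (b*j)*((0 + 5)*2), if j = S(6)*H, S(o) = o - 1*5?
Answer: -600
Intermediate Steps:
H = 5
S(o) = -5 + o (S(o) = o - 5 = -5 + o)
b = -12 (b = 26 - 38 = -12)
j = 5 (j = (-5 + 6)*5 = 1*5 = 5)
(b*j)*((0 + 5)*2) = (-12*5)*((0 + 5)*2) = -300*2 = -60*10 = -600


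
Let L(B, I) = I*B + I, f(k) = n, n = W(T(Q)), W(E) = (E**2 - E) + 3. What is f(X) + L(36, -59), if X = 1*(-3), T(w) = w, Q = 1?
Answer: -2180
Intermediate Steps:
W(E) = 3 + E**2 - E
X = -3
n = 3 (n = 3 + 1**2 - 1*1 = 3 + 1 - 1 = 3)
f(k) = 3
L(B, I) = I + B*I (L(B, I) = B*I + I = I + B*I)
f(X) + L(36, -59) = 3 - 59*(1 + 36) = 3 - 59*37 = 3 - 2183 = -2180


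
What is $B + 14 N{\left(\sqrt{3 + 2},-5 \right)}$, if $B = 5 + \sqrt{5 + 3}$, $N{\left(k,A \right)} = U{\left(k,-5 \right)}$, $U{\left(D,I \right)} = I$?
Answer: $-65 + 2 \sqrt{2} \approx -62.172$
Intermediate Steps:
$N{\left(k,A \right)} = -5$
$B = 5 + 2 \sqrt{2}$ ($B = 5 + \sqrt{8} = 5 + 2 \sqrt{2} \approx 7.8284$)
$B + 14 N{\left(\sqrt{3 + 2},-5 \right)} = \left(5 + 2 \sqrt{2}\right) + 14 \left(-5\right) = \left(5 + 2 \sqrt{2}\right) - 70 = -65 + 2 \sqrt{2}$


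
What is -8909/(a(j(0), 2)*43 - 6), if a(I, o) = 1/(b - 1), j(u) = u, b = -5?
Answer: 53454/79 ≈ 676.63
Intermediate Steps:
a(I, o) = -⅙ (a(I, o) = 1/(-5 - 1) = 1/(-6) = -⅙)
-8909/(a(j(0), 2)*43 - 6) = -8909/(-⅙*43 - 6) = -8909/(-43/6 - 6) = -8909/(-79/6) = -8909*(-6/79) = 53454/79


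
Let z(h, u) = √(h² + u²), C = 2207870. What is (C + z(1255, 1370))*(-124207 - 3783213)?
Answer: -8627075395400 - 19537100*√138077 ≈ -8.6343e+12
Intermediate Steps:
(C + z(1255, 1370))*(-124207 - 3783213) = (2207870 + √(1255² + 1370²))*(-124207 - 3783213) = (2207870 + √(1575025 + 1876900))*(-3907420) = (2207870 + √3451925)*(-3907420) = (2207870 + 5*√138077)*(-3907420) = -8627075395400 - 19537100*√138077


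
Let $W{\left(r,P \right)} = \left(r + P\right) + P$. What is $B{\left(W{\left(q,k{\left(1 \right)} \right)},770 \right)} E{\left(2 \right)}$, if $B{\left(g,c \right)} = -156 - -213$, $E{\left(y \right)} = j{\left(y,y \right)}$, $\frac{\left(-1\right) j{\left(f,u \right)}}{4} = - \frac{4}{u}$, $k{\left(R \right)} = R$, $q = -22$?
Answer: $456$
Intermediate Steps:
$j{\left(f,u \right)} = \frac{16}{u}$ ($j{\left(f,u \right)} = - 4 \left(- \frac{4}{u}\right) = \frac{16}{u}$)
$E{\left(y \right)} = \frac{16}{y}$
$W{\left(r,P \right)} = r + 2 P$ ($W{\left(r,P \right)} = \left(P + r\right) + P = r + 2 P$)
$B{\left(g,c \right)} = 57$ ($B{\left(g,c \right)} = -156 + 213 = 57$)
$B{\left(W{\left(q,k{\left(1 \right)} \right)},770 \right)} E{\left(2 \right)} = 57 \cdot \frac{16}{2} = 57 \cdot 16 \cdot \frac{1}{2} = 57 \cdot 8 = 456$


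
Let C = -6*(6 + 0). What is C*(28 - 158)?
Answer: 4680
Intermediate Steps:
C = -36 (C = -6*6 = -36)
C*(28 - 158) = -36*(28 - 158) = -36*(-130) = 4680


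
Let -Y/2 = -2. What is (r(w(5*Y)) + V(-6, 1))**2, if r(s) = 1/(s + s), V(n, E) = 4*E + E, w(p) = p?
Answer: 40401/1600 ≈ 25.251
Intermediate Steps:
Y = 4 (Y = -2*(-2) = 4)
V(n, E) = 5*E
r(s) = 1/(2*s)
(r(w(5*Y)) + V(-6, 1))**2 = (1/(2*((5*4))) + 5*1)**2 = ((1/2)/20 + 5)**2 = ((1/2)*(1/20) + 5)**2 = (1/40 + 5)**2 = (201/40)**2 = 40401/1600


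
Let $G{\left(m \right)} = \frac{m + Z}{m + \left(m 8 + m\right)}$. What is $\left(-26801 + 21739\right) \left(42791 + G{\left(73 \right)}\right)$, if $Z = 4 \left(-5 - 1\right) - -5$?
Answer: $- \frac{79062072004}{365} \approx -2.1661 \cdot 10^{8}$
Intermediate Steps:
$Z = -19$ ($Z = 4 \left(-6\right) + 5 = -24 + 5 = -19$)
$G{\left(m \right)} = \frac{-19 + m}{10 m}$ ($G{\left(m \right)} = \frac{m - 19}{m + \left(m 8 + m\right)} = \frac{-19 + m}{m + \left(8 m + m\right)} = \frac{-19 + m}{m + 9 m} = \frac{-19 + m}{10 m}$)
$\left(-26801 + 21739\right) \left(42791 + G{\left(73 \right)}\right) = \left(-26801 + 21739\right) \left(42791 + \frac{-19 + 73}{10 \cdot 73}\right) = - 5062 \left(42791 + \frac{1}{10} \cdot \frac{1}{73} \cdot 54\right) = - 5062 \left(42791 + \frac{27}{365}\right) = \left(-5062\right) \frac{15618742}{365} = - \frac{79062072004}{365}$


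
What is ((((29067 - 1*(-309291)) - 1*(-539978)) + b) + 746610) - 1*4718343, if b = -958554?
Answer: -4051951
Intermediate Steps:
((((29067 - 1*(-309291)) - 1*(-539978)) + b) + 746610) - 1*4718343 = ((((29067 - 1*(-309291)) - 1*(-539978)) - 958554) + 746610) - 1*4718343 = ((((29067 + 309291) + 539978) - 958554) + 746610) - 4718343 = (((338358 + 539978) - 958554) + 746610) - 4718343 = ((878336 - 958554) + 746610) - 4718343 = (-80218 + 746610) - 4718343 = 666392 - 4718343 = -4051951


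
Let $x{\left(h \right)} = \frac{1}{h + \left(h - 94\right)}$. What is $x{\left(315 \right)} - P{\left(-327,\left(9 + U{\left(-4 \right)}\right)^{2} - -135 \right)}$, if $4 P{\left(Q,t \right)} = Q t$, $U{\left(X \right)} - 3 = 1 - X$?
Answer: $\frac{18578833}{536} \approx 34662.0$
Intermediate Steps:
$U{\left(X \right)} = 4 - X$ ($U{\left(X \right)} = 3 - \left(-1 + X\right) = 4 - X$)
$x{\left(h \right)} = \frac{1}{-94 + 2 h}$ ($x{\left(h \right)} = \frac{1}{h + \left(-94 + h\right)} = \frac{1}{-94 + 2 h}$)
$P{\left(Q,t \right)} = \frac{Q t}{4}$
$x{\left(315 \right)} - P{\left(-327,\left(9 + U{\left(-4 \right)}\right)^{2} - -135 \right)} = \frac{1}{2 \left(-47 + 315\right)} - \frac{1}{4} \left(-327\right) \left(\left(9 + \left(4 - -4\right)\right)^{2} - -135\right) = \frac{1}{2 \cdot 268} - \frac{1}{4} \left(-327\right) \left(\left(9 + \left(4 + 4\right)\right)^{2} + 135\right) = \frac{1}{2} \cdot \frac{1}{268} - \frac{1}{4} \left(-327\right) \left(\left(9 + 8\right)^{2} + 135\right) = \frac{1}{536} - \frac{1}{4} \left(-327\right) \left(17^{2} + 135\right) = \frac{1}{536} - \frac{1}{4} \left(-327\right) \left(289 + 135\right) = \frac{1}{536} - \frac{1}{4} \left(-327\right) 424 = \frac{1}{536} - -34662 = \frac{1}{536} + 34662 = \frac{18578833}{536}$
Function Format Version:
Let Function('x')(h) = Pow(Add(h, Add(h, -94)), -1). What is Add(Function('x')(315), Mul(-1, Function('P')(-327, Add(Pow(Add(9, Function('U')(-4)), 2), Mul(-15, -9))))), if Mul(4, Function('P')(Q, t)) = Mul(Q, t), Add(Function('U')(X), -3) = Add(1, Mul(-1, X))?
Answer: Rational(18578833, 536) ≈ 34662.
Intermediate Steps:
Function('U')(X) = Add(4, Mul(-1, X)) (Function('U')(X) = Add(3, Add(1, Mul(-1, X))) = Add(4, Mul(-1, X)))
Function('x')(h) = Pow(Add(-94, Mul(2, h)), -1) (Function('x')(h) = Pow(Add(h, Add(-94, h)), -1) = Pow(Add(-94, Mul(2, h)), -1))
Function('P')(Q, t) = Mul(Rational(1, 4), Q, t) (Function('P')(Q, t) = Mul(Rational(1, 4), Mul(Q, t)) = Mul(Rational(1, 4), Q, t))
Add(Function('x')(315), Mul(-1, Function('P')(-327, Add(Pow(Add(9, Function('U')(-4)), 2), Mul(-15, -9))))) = Add(Mul(Rational(1, 2), Pow(Add(-47, 315), -1)), Mul(-1, Mul(Rational(1, 4), -327, Add(Pow(Add(9, Add(4, Mul(-1, -4))), 2), Mul(-15, -9))))) = Add(Mul(Rational(1, 2), Pow(268, -1)), Mul(-1, Mul(Rational(1, 4), -327, Add(Pow(Add(9, Add(4, 4)), 2), 135)))) = Add(Mul(Rational(1, 2), Rational(1, 268)), Mul(-1, Mul(Rational(1, 4), -327, Add(Pow(Add(9, 8), 2), 135)))) = Add(Rational(1, 536), Mul(-1, Mul(Rational(1, 4), -327, Add(Pow(17, 2), 135)))) = Add(Rational(1, 536), Mul(-1, Mul(Rational(1, 4), -327, Add(289, 135)))) = Add(Rational(1, 536), Mul(-1, Mul(Rational(1, 4), -327, 424))) = Add(Rational(1, 536), Mul(-1, -34662)) = Add(Rational(1, 536), 34662) = Rational(18578833, 536)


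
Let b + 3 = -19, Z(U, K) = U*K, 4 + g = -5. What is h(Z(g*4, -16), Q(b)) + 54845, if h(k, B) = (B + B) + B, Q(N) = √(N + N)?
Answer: 54845 + 6*I*√11 ≈ 54845.0 + 19.9*I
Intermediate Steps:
g = -9 (g = -4 - 5 = -9)
Z(U, K) = K*U
b = -22 (b = -3 - 19 = -22)
Q(N) = √2*√N (Q(N) = √(2*N) = √2*√N)
h(k, B) = 3*B (h(k, B) = 2*B + B = 3*B)
h(Z(g*4, -16), Q(b)) + 54845 = 3*(√2*√(-22)) + 54845 = 3*(√2*(I*√22)) + 54845 = 3*(2*I*√11) + 54845 = 6*I*√11 + 54845 = 54845 + 6*I*√11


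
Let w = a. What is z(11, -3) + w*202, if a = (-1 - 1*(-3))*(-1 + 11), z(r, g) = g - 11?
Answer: 4026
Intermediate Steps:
z(r, g) = -11 + g
a = 20 (a = (-1 + 3)*10 = 2*10 = 20)
w = 20
z(11, -3) + w*202 = (-11 - 3) + 20*202 = -14 + 4040 = 4026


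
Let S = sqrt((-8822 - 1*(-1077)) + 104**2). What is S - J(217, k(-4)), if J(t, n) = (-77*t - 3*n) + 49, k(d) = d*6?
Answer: 16588 + sqrt(3071) ≈ 16643.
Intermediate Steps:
k(d) = 6*d
J(t, n) = 49 - 77*t - 3*n
S = sqrt(3071) (S = sqrt((-8822 + 1077) + 10816) = sqrt(-7745 + 10816) = sqrt(3071) ≈ 55.417)
S - J(217, k(-4)) = sqrt(3071) - (49 - 77*217 - 18*(-4)) = sqrt(3071) - (49 - 16709 - 3*(-24)) = sqrt(3071) - (49 - 16709 + 72) = sqrt(3071) - 1*(-16588) = sqrt(3071) + 16588 = 16588 + sqrt(3071)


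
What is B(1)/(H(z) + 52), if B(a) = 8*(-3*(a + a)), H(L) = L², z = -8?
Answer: -12/29 ≈ -0.41379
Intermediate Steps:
B(a) = -48*a (B(a) = 8*(-6*a) = -48*a)
B(1)/(H(z) + 52) = (-48*1)/((-8)² + 52) = -48/(64 + 52) = -48/116 = (1/116)*(-48) = -12/29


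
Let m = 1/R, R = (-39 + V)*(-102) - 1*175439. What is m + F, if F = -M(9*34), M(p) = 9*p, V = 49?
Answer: -485968087/176459 ≈ -2754.0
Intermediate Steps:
R = -176459 (R = (-39 + 49)*(-102) - 1*175439 = 10*(-102) - 175439 = -1020 - 175439 = -176459)
m = -1/176459 (m = 1/(-176459) = -1/176459 ≈ -5.6670e-6)
F = -2754 (F = -9*9*34 = -9*306 = -1*2754 = -2754)
m + F = -1/176459 - 2754 = -485968087/176459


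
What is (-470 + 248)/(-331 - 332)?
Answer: 74/221 ≈ 0.33484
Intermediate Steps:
(-470 + 248)/(-331 - 332) = -222/(-663) = -222*(-1/663) = 74/221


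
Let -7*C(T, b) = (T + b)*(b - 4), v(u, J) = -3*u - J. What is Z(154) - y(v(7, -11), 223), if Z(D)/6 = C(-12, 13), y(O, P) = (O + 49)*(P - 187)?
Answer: -9882/7 ≈ -1411.7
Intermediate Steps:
v(u, J) = -J - 3*u
C(T, b) = -(-4 + b)*(T + b)/7 (C(T, b) = -(T + b)*(b - 4)/7 = -(T + b)*(-4 + b)/7 = -(-4 + b)*(T + b)/7)
y(O, P) = (-187 + P)*(49 + O) (y(O, P) = (49 + O)*(-187 + P) = (-187 + P)*(49 + O))
Z(D) = -54/7 (Z(D) = 6*(-⅐*13² + (4/7)*(-12) + (4/7)*13 - ⅐*(-12)*13) = 6*(-⅐*169 - 48/7 + 52/7 + 156/7) = 6*(-169/7 - 48/7 + 52/7 + 156/7) = 6*(-9/7) = -54/7)
Z(154) - y(v(7, -11), 223) = -54/7 - (-9163 - 187*(-1*(-11) - 3*7) + 49*223 + (-1*(-11) - 3*7)*223) = -54/7 - (-9163 - 187*(11 - 21) + 10927 + (11 - 21)*223) = -54/7 - (-9163 - 187*(-10) + 10927 - 10*223) = -54/7 - (-9163 + 1870 + 10927 - 2230) = -54/7 - 1*1404 = -54/7 - 1404 = -9882/7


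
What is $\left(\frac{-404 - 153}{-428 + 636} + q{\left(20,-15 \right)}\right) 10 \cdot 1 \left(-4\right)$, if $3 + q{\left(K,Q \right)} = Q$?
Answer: $\frac{21505}{26} \approx 827.12$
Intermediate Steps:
$q{\left(K,Q \right)} = -3 + Q$
$\left(\frac{-404 - 153}{-428 + 636} + q{\left(20,-15 \right)}\right) 10 \cdot 1 \left(-4\right) = \left(\frac{-404 - 153}{-428 + 636} - 18\right) 10 \cdot 1 \left(-4\right) = \left(- \frac{557}{208} - 18\right) 10 \left(-4\right) = \left(\left(-557\right) \frac{1}{208} - 18\right) \left(-40\right) = \left(- \frac{557}{208} - 18\right) \left(-40\right) = \left(- \frac{4301}{208}\right) \left(-40\right) = \frac{21505}{26}$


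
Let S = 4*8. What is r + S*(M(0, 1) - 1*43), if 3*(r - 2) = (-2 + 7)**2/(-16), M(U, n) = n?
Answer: -64441/48 ≈ -1342.5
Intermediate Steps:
S = 32
r = 71/48 (r = 2 + ((-2 + 7)**2/(-16))/3 = 2 + (5**2*(-1/16))/3 = 2 + (25*(-1/16))/3 = 2 + (1/3)*(-25/16) = 2 - 25/48 = 71/48 ≈ 1.4792)
r + S*(M(0, 1) - 1*43) = 71/48 + 32*(1 - 1*43) = 71/48 + 32*(1 - 43) = 71/48 + 32*(-42) = 71/48 - 1344 = -64441/48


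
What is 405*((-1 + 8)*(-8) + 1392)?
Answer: 541080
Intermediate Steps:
405*((-1 + 8)*(-8) + 1392) = 405*(7*(-8) + 1392) = 405*(-56 + 1392) = 405*1336 = 541080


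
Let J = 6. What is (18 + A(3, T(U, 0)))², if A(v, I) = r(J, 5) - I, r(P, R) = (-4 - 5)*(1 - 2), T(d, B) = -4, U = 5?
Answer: 961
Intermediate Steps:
r(P, R) = 9 (r(P, R) = -9*(-1) = 9)
A(v, I) = 9 - I
(18 + A(3, T(U, 0)))² = (18 + (9 - 1*(-4)))² = (18 + (9 + 4))² = (18 + 13)² = 31² = 961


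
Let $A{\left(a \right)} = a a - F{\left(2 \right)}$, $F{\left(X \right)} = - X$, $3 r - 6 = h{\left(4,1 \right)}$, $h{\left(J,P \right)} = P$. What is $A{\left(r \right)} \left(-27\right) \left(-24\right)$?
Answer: $4824$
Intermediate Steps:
$r = \frac{7}{3}$ ($r = 2 + \frac{1}{3} \cdot 1 = 2 + \frac{1}{3} = \frac{7}{3} \approx 2.3333$)
$A{\left(a \right)} = 2 + a^{2}$ ($A{\left(a \right)} = a a - \left(-1\right) 2 = a^{2} - -2 = a^{2} + 2 = 2 + a^{2}$)
$A{\left(r \right)} \left(-27\right) \left(-24\right) = \left(2 + \left(\frac{7}{3}\right)^{2}\right) \left(-27\right) \left(-24\right) = \left(2 + \frac{49}{9}\right) \left(-27\right) \left(-24\right) = \frac{67}{9} \left(-27\right) \left(-24\right) = \left(-201\right) \left(-24\right) = 4824$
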